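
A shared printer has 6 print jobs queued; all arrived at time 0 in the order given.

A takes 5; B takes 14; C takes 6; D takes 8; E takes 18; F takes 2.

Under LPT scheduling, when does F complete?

LPT (decreasing processing time): E B D C A F.
E: 0→18
B: 18→32
D: 32→40
C: 40→46
A: 46→51
F: 51→53

53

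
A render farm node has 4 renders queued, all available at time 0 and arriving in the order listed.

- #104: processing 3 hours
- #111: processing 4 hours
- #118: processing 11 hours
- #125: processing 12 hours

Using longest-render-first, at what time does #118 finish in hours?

LPT (decreasing processing time): #125 #118 #111 #104.
#125: 0→12
#118: 12→23

23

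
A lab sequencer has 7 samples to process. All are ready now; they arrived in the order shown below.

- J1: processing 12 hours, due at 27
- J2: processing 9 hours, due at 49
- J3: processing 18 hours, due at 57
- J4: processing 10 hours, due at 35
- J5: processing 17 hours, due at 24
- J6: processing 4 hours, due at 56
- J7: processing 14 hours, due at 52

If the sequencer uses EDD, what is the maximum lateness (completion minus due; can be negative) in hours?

EDD (increasing due date): J5 J1 J4 J2 J7 J6 J3.
J5: 0→17, due 24, lateness -7
J1: 17→29, due 27, lateness 2
J4: 29→39, due 35, lateness 4
J2: 39→48, due 49, lateness -1
J7: 48→62, due 52, lateness 10
J6: 62→66, due 56, lateness 10
J3: 66→84, due 57, lateness 27
Maximum = 27.

27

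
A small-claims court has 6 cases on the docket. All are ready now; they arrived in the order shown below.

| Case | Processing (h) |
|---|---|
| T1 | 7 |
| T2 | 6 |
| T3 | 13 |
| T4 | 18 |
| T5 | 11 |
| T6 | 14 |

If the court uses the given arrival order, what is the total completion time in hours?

FIFO (arrival order): T1 T2 T3 T4 T5 T6.
T1: 0→7
T2: 7→13
T3: 13→26
T4: 26→44
T5: 44→55
T6: 55→69
Sum = 7+13+26+44+55+69 = 214.

214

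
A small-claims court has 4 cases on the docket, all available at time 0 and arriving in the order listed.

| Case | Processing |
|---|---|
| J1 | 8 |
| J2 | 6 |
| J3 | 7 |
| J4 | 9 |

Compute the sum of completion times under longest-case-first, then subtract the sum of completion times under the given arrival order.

LPT (decreasing processing time): J4 J1 J3 J2.
J4: 0→9
J1: 9→17
J3: 17→24
J2: 24→30
Sum = 9+17+24+30 = 80.
FIFO (arrival order): J1 J2 J3 J4.
J1: 0→8
J2: 8→14
J3: 14→21
J4: 21→30
Sum = 8+14+21+30 = 73.
Difference = 80 − 73 = 7.

7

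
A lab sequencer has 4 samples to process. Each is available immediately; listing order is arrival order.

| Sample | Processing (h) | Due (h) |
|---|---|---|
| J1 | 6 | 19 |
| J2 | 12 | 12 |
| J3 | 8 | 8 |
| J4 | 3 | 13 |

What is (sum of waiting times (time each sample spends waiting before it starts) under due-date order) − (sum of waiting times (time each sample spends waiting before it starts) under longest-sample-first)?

-7

EDD (increasing due date): J3 J2 J4 J1.
J3: waits 0, runs 0→8
J2: waits 8, runs 8→20
J4: waits 20, runs 20→23
J1: waits 23, runs 23→29
Sum = 0+8+20+23 = 51.
LPT (decreasing processing time): J2 J3 J1 J4.
J2: waits 0, runs 0→12
J3: waits 12, runs 12→20
J1: waits 20, runs 20→26
J4: waits 26, runs 26→29
Sum = 0+12+20+26 = 58.
Difference = 51 − 58 = -7.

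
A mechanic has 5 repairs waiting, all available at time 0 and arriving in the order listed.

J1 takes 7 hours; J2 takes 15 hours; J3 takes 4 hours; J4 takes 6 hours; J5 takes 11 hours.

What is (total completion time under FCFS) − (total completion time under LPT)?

-26

FIFO (arrival order): J1 J2 J3 J4 J5.
J1: 0→7
J2: 7→22
J3: 22→26
J4: 26→32
J5: 32→43
Sum = 7+22+26+32+43 = 130.
LPT (decreasing processing time): J2 J5 J1 J4 J3.
J2: 0→15
J5: 15→26
J1: 26→33
J4: 33→39
J3: 39→43
Sum = 15+26+33+39+43 = 156.
Difference = 130 − 156 = -26.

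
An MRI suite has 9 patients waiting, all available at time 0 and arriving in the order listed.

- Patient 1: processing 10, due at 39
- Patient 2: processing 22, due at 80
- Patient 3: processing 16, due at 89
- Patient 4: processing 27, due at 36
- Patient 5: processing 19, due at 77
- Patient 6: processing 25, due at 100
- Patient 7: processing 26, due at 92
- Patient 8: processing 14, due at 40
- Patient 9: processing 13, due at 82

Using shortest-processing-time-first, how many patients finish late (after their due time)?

4

SPT (increasing processing time): Patient 1 Patient 9 Patient 8 Patient 3 Patient 5 Patient 2 Patient 6 Patient 7 Patient 4.
Patient 1: 0→10, due 39, tardiness 0
Patient 9: 10→23, due 82, tardiness 0
Patient 8: 23→37, due 40, tardiness 0
Patient 3: 37→53, due 89, tardiness 0
Patient 5: 53→72, due 77, tardiness 0
Patient 2: 72→94, due 80, tardiness 14
Patient 6: 94→119, due 100, tardiness 19
Patient 7: 119→145, due 92, tardiness 53
Patient 4: 145→172, due 36, tardiness 136
Late patients: 4.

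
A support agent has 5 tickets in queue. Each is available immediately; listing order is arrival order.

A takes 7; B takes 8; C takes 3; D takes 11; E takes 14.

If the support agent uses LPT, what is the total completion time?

LPT (decreasing processing time): E D B A C.
E: 0→14
D: 14→25
B: 25→33
A: 33→40
C: 40→43
Sum = 14+25+33+40+43 = 155.

155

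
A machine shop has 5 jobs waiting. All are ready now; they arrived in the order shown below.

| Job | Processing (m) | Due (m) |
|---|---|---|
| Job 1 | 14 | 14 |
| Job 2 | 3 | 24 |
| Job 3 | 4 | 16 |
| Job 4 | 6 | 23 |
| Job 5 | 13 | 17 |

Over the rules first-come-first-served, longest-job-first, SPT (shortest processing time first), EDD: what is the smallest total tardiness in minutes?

32

FIFO (arrival order): Job 1 Job 2 Job 3 Job 4 Job 5.
Job 1: 0→14, due 14, tardiness 0
Job 2: 14→17, due 24, tardiness 0
Job 3: 17→21, due 16, tardiness 5
Job 4: 21→27, due 23, tardiness 4
Job 5: 27→40, due 17, tardiness 23
Sum = 0+0+5+4+23 = 32.
LPT (decreasing processing time): Job 1 Job 5 Job 4 Job 3 Job 2.
Job 1: 0→14, due 14, tardiness 0
Job 5: 14→27, due 17, tardiness 10
Job 4: 27→33, due 23, tardiness 10
Job 3: 33→37, due 16, tardiness 21
Job 2: 37→40, due 24, tardiness 16
Sum = 0+10+10+21+16 = 57.
SPT (increasing processing time): Job 2 Job 3 Job 4 Job 5 Job 1.
Job 2: 0→3, due 24, tardiness 0
Job 3: 3→7, due 16, tardiness 0
Job 4: 7→13, due 23, tardiness 0
Job 5: 13→26, due 17, tardiness 9
Job 1: 26→40, due 14, tardiness 26
Sum = 0+0+0+9+26 = 35.
EDD (increasing due date): Job 1 Job 3 Job 5 Job 4 Job 2.
Job 1: 0→14, due 14, tardiness 0
Job 3: 14→18, due 16, tardiness 2
Job 5: 18→31, due 17, tardiness 14
Job 4: 31→37, due 23, tardiness 14
Job 2: 37→40, due 24, tardiness 16
Sum = 0+2+14+14+16 = 46.
FIFO 32, LPT 57, SPT 35, EDD 46 → minimum 32.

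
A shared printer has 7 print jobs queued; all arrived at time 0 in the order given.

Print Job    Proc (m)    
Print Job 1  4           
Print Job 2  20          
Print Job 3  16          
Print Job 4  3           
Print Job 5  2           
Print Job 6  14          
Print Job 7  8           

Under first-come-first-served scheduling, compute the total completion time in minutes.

FIFO (arrival order): Print Job 1 Print Job 2 Print Job 3 Print Job 4 Print Job 5 Print Job 6 Print Job 7.
Print Job 1: 0→4
Print Job 2: 4→24
Print Job 3: 24→40
Print Job 4: 40→43
Print Job 5: 43→45
Print Job 6: 45→59
Print Job 7: 59→67
Sum = 4+24+40+43+45+59+67 = 282.

282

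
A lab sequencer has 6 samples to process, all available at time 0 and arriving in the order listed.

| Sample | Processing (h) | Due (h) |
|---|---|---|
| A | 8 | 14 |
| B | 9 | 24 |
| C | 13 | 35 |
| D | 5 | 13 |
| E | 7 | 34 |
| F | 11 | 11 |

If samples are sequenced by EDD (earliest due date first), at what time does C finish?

EDD (increasing due date): F D A B E C.
F: 0→11
D: 11→16
A: 16→24
B: 24→33
E: 33→40
C: 40→53

53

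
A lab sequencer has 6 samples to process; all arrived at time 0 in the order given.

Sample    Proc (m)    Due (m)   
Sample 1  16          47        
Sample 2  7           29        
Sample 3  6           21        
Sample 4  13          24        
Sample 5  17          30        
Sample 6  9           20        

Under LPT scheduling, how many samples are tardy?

4

LPT (decreasing processing time): Sample 5 Sample 1 Sample 4 Sample 6 Sample 2 Sample 3.
Sample 5: 0→17, due 30, tardiness 0
Sample 1: 17→33, due 47, tardiness 0
Sample 4: 33→46, due 24, tardiness 22
Sample 6: 46→55, due 20, tardiness 35
Sample 2: 55→62, due 29, tardiness 33
Sample 3: 62→68, due 21, tardiness 47
Late samples: 4.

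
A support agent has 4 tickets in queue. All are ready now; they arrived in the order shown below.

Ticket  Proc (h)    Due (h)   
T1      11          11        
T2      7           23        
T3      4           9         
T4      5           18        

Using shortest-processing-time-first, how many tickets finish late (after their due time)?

1

SPT (increasing processing time): T3 T4 T2 T1.
T3: 0→4, due 9, tardiness 0
T4: 4→9, due 18, tardiness 0
T2: 9→16, due 23, tardiness 0
T1: 16→27, due 11, tardiness 16
Late tickets: 1.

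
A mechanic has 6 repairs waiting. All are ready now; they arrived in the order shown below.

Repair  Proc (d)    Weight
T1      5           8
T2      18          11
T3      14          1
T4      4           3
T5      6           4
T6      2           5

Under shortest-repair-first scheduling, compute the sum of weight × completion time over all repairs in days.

SPT (increasing processing time): T6 T4 T1 T5 T3 T2.
T6: finishes 2, weight 5, w·C = 10
T4: finishes 6, weight 3, w·C = 18
T1: finishes 11, weight 8, w·C = 88
T5: finishes 17, weight 4, w·C = 68
T3: finishes 31, weight 1, w·C = 31
T2: finishes 49, weight 11, w·C = 539
Sum = 10+18+88+68+31+539 = 754.

754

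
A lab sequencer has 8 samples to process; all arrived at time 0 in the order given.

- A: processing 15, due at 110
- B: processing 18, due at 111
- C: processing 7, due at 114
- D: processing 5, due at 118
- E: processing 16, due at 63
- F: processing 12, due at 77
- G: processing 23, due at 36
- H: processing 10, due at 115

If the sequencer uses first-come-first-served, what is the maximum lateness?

FIFO (arrival order): A B C D E F G H.
A: 0→15, due 110, lateness -95
B: 15→33, due 111, lateness -78
C: 33→40, due 114, lateness -74
D: 40→45, due 118, lateness -73
E: 45→61, due 63, lateness -2
F: 61→73, due 77, lateness -4
G: 73→96, due 36, lateness 60
H: 96→106, due 115, lateness -9
Maximum = 60.

60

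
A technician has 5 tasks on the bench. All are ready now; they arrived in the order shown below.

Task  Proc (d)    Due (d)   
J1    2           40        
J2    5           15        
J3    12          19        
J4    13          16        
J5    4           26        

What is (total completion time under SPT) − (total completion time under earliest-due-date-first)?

-45

SPT (increasing processing time): J1 J5 J2 J3 J4.
J1: 0→2
J5: 2→6
J2: 6→11
J3: 11→23
J4: 23→36
Sum = 2+6+11+23+36 = 78.
EDD (increasing due date): J2 J4 J3 J5 J1.
J2: 0→5
J4: 5→18
J3: 18→30
J5: 30→34
J1: 34→36
Sum = 5+18+30+34+36 = 123.
Difference = 78 − 123 = -45.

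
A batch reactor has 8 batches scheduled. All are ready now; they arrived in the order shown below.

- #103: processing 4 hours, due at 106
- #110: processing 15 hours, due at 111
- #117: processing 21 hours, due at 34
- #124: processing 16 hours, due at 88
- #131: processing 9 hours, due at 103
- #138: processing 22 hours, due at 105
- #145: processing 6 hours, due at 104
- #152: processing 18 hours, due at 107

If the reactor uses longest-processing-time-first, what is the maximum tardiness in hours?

9

LPT (decreasing processing time): #138 #117 #152 #124 #110 #131 #145 #103.
#138: 0→22, due 105, tardiness 0
#117: 22→43, due 34, tardiness 9
#152: 43→61, due 107, tardiness 0
#124: 61→77, due 88, tardiness 0
#110: 77→92, due 111, tardiness 0
#131: 92→101, due 103, tardiness 0
#145: 101→107, due 104, tardiness 3
#103: 107→111, due 106, tardiness 5
Maximum = 9.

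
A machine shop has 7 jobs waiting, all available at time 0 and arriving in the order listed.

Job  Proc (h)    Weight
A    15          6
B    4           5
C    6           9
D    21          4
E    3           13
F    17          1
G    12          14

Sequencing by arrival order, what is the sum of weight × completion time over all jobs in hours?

FIFO (arrival order): A B C D E F G.
A: finishes 15, weight 6, w·C = 90
B: finishes 19, weight 5, w·C = 95
C: finishes 25, weight 9, w·C = 225
D: finishes 46, weight 4, w·C = 184
E: finishes 49, weight 13, w·C = 637
F: finishes 66, weight 1, w·C = 66
G: finishes 78, weight 14, w·C = 1092
Sum = 90+95+225+184+637+66+1092 = 2389.

2389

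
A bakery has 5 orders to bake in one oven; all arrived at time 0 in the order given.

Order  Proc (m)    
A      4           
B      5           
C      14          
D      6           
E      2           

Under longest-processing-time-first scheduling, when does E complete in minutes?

LPT (decreasing processing time): C D B A E.
C: 0→14
D: 14→20
B: 20→25
A: 25→29
E: 29→31

31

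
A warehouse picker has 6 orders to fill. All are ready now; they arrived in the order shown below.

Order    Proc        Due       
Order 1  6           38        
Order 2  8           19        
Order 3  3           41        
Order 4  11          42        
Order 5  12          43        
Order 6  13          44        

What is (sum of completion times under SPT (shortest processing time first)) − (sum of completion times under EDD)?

SPT (increasing processing time): Order 3 Order 1 Order 2 Order 4 Order 5 Order 6.
Order 3: 0→3
Order 1: 3→9
Order 2: 9→17
Order 4: 17→28
Order 5: 28→40
Order 6: 40→53
Sum = 3+9+17+28+40+53 = 150.
EDD (increasing due date): Order 2 Order 1 Order 3 Order 4 Order 5 Order 6.
Order 2: 0→8
Order 1: 8→14
Order 3: 14→17
Order 4: 17→28
Order 5: 28→40
Order 6: 40→53
Sum = 8+14+17+28+40+53 = 160.
Difference = 150 − 160 = -10.

-10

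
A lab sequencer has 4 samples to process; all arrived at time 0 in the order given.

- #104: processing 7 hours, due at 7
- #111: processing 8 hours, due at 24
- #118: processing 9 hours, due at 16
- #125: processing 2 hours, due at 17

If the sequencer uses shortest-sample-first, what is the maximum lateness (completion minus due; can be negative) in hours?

10

SPT (increasing processing time): #125 #104 #111 #118.
#125: 0→2, due 17, lateness -15
#104: 2→9, due 7, lateness 2
#111: 9→17, due 24, lateness -7
#118: 17→26, due 16, lateness 10
Maximum = 10.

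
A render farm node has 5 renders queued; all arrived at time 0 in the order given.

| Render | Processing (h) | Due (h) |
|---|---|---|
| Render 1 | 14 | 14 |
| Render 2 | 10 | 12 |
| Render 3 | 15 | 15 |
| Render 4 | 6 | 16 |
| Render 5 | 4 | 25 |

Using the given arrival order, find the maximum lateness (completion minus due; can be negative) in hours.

29

FIFO (arrival order): Render 1 Render 2 Render 3 Render 4 Render 5.
Render 1: 0→14, due 14, lateness 0
Render 2: 14→24, due 12, lateness 12
Render 3: 24→39, due 15, lateness 24
Render 4: 39→45, due 16, lateness 29
Render 5: 45→49, due 25, lateness 24
Maximum = 29.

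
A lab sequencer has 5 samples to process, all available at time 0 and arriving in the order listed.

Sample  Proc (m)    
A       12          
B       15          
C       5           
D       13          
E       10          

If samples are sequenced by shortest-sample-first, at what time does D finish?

SPT (increasing processing time): C E A D B.
C: 0→5
E: 5→15
A: 15→27
D: 27→40

40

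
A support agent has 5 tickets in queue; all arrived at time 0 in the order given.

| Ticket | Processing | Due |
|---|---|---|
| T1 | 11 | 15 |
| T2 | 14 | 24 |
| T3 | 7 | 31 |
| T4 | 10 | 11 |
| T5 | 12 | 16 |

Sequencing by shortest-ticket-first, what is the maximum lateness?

SPT (increasing processing time): T3 T4 T1 T5 T2.
T3: 0→7, due 31, lateness -24
T4: 7→17, due 11, lateness 6
T1: 17→28, due 15, lateness 13
T5: 28→40, due 16, lateness 24
T2: 40→54, due 24, lateness 30
Maximum = 30.

30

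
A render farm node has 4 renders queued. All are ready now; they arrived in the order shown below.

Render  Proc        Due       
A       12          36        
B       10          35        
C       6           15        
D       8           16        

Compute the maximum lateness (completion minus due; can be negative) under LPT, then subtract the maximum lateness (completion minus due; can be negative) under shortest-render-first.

LPT (decreasing processing time): A B D C.
A: 0→12, due 36, lateness -24
B: 12→22, due 35, lateness -13
D: 22→30, due 16, lateness 14
C: 30→36, due 15, lateness 21
Maximum = 21.
SPT (increasing processing time): C D B A.
C: 0→6, due 15, lateness -9
D: 6→14, due 16, lateness -2
B: 14→24, due 35, lateness -11
A: 24→36, due 36, lateness 0
Maximum = 0.
Difference = 21 − 0 = 21.

21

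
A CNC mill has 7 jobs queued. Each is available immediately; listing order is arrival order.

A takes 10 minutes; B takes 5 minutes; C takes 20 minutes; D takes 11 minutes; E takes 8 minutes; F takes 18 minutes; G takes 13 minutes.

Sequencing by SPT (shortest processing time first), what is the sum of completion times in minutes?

SPT (increasing processing time): B E A D G F C.
B: 0→5
E: 5→13
A: 13→23
D: 23→34
G: 34→47
F: 47→65
C: 65→85
Sum = 5+13+23+34+47+65+85 = 272.

272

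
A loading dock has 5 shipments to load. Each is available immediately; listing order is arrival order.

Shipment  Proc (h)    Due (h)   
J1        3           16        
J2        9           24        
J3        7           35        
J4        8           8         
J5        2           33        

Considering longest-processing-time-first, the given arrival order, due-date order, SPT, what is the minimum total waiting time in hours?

LPT (decreasing processing time): J2 J4 J3 J1 J5.
J2: waits 0, runs 0→9
J4: waits 9, runs 9→17
J3: waits 17, runs 17→24
J1: waits 24, runs 24→27
J5: waits 27, runs 27→29
Sum = 0+9+17+24+27 = 77.
FIFO (arrival order): J1 J2 J3 J4 J5.
J1: waits 0, runs 0→3
J2: waits 3, runs 3→12
J3: waits 12, runs 12→19
J4: waits 19, runs 19→27
J5: waits 27, runs 27→29
Sum = 0+3+12+19+27 = 61.
EDD (increasing due date): J4 J1 J2 J5 J3.
J4: waits 0, runs 0→8
J1: waits 8, runs 8→11
J2: waits 11, runs 11→20
J5: waits 20, runs 20→22
J3: waits 22, runs 22→29
Sum = 0+8+11+20+22 = 61.
SPT (increasing processing time): J5 J1 J3 J4 J2.
J5: waits 0, runs 0→2
J1: waits 2, runs 2→5
J3: waits 5, runs 5→12
J4: waits 12, runs 12→20
J2: waits 20, runs 20→29
Sum = 0+2+5+12+20 = 39.
LPT 77, FIFO 61, EDD 61, SPT 39 → minimum 39.

39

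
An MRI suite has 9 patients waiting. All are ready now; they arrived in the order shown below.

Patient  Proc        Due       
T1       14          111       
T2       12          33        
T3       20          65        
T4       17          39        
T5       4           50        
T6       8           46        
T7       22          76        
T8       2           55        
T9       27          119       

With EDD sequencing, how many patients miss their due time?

2

EDD (increasing due date): T2 T4 T6 T5 T8 T3 T7 T1 T9.
T2: 0→12, due 33, tardiness 0
T4: 12→29, due 39, tardiness 0
T6: 29→37, due 46, tardiness 0
T5: 37→41, due 50, tardiness 0
T8: 41→43, due 55, tardiness 0
T3: 43→63, due 65, tardiness 0
T7: 63→85, due 76, tardiness 9
T1: 85→99, due 111, tardiness 0
T9: 99→126, due 119, tardiness 7
Late patients: 2.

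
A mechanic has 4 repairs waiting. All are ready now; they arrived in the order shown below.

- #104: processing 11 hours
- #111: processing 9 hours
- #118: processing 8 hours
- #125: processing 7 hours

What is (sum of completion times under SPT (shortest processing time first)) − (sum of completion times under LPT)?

SPT (increasing processing time): #125 #118 #111 #104.
#125: 0→7
#118: 7→15
#111: 15→24
#104: 24→35
Sum = 7+15+24+35 = 81.
LPT (decreasing processing time): #104 #111 #118 #125.
#104: 0→11
#111: 11→20
#118: 20→28
#125: 28→35
Sum = 11+20+28+35 = 94.
Difference = 81 − 94 = -13.

-13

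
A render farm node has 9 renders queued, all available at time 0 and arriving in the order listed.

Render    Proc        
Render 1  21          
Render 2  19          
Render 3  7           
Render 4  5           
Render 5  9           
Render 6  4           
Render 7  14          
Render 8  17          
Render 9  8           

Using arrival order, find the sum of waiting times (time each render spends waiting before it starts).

461

FIFO (arrival order): Render 1 Render 2 Render 3 Render 4 Render 5 Render 6 Render 7 Render 8 Render 9.
Render 1: waits 0, runs 0→21
Render 2: waits 21, runs 21→40
Render 3: waits 40, runs 40→47
Render 4: waits 47, runs 47→52
Render 5: waits 52, runs 52→61
Render 6: waits 61, runs 61→65
Render 7: waits 65, runs 65→79
Render 8: waits 79, runs 79→96
Render 9: waits 96, runs 96→104
Sum = 0+21+40+47+52+61+65+79+96 = 461.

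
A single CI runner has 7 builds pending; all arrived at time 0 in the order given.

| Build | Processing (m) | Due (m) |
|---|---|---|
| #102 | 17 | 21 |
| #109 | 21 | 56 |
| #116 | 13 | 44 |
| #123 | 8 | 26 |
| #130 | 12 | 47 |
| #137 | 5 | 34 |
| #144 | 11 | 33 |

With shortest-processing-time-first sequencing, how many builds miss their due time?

SPT (increasing processing time): #137 #123 #144 #130 #116 #102 #109.
#137: 0→5, due 34, tardiness 0
#123: 5→13, due 26, tardiness 0
#144: 13→24, due 33, tardiness 0
#130: 24→36, due 47, tardiness 0
#116: 36→49, due 44, tardiness 5
#102: 49→66, due 21, tardiness 45
#109: 66→87, due 56, tardiness 31
Late builds: 3.

3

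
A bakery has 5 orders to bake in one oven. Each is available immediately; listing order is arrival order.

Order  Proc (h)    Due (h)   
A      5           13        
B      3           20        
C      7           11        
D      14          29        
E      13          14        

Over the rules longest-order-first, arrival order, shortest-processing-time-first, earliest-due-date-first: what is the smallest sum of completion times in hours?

96

LPT (decreasing processing time): D E C A B.
D: 0→14
E: 14→27
C: 27→34
A: 34→39
B: 39→42
Sum = 14+27+34+39+42 = 156.
FIFO (arrival order): A B C D E.
A: 0→5
B: 5→8
C: 8→15
D: 15→29
E: 29→42
Sum = 5+8+15+29+42 = 99.
SPT (increasing processing time): B A C E D.
B: 0→3
A: 3→8
C: 8→15
E: 15→28
D: 28→42
Sum = 3+8+15+28+42 = 96.
EDD (increasing due date): C A E B D.
C: 0→7
A: 7→12
E: 12→25
B: 25→28
D: 28→42
Sum = 7+12+25+28+42 = 114.
LPT 156, FIFO 99, SPT 96, EDD 114 → minimum 96.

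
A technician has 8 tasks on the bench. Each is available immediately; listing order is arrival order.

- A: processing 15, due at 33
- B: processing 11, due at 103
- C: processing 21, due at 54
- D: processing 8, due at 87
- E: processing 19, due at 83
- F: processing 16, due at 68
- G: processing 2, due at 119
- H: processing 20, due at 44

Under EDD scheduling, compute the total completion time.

590

EDD (increasing due date): A H C F E D B G.
A: 0→15
H: 15→35
C: 35→56
F: 56→72
E: 72→91
D: 91→99
B: 99→110
G: 110→112
Sum = 15+35+56+72+91+99+110+112 = 590.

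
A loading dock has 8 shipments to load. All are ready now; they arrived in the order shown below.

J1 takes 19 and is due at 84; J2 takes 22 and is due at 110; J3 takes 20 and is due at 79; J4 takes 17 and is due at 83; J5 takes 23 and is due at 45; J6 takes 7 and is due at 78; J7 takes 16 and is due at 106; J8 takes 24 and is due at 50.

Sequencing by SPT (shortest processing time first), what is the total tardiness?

SPT (increasing processing time): J6 J7 J4 J1 J3 J2 J5 J8.
J6: 0→7, due 78, tardiness 0
J7: 7→23, due 106, tardiness 0
J4: 23→40, due 83, tardiness 0
J1: 40→59, due 84, tardiness 0
J3: 59→79, due 79, tardiness 0
J2: 79→101, due 110, tardiness 0
J5: 101→124, due 45, tardiness 79
J8: 124→148, due 50, tardiness 98
Sum = 0+0+0+0+0+0+79+98 = 177.

177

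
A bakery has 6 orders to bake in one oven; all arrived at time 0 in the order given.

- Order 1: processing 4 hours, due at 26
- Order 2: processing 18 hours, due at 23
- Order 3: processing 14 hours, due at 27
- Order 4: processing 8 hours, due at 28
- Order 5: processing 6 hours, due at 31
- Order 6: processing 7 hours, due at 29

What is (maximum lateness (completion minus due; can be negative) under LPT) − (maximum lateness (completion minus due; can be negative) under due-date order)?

5

LPT (decreasing processing time): Order 2 Order 3 Order 4 Order 6 Order 5 Order 1.
Order 2: 0→18, due 23, lateness -5
Order 3: 18→32, due 27, lateness 5
Order 4: 32→40, due 28, lateness 12
Order 6: 40→47, due 29, lateness 18
Order 5: 47→53, due 31, lateness 22
Order 1: 53→57, due 26, lateness 31
Maximum = 31.
EDD (increasing due date): Order 2 Order 1 Order 3 Order 4 Order 6 Order 5.
Order 2: 0→18, due 23, lateness -5
Order 1: 18→22, due 26, lateness -4
Order 3: 22→36, due 27, lateness 9
Order 4: 36→44, due 28, lateness 16
Order 6: 44→51, due 29, lateness 22
Order 5: 51→57, due 31, lateness 26
Maximum = 26.
Difference = 31 − 26 = 5.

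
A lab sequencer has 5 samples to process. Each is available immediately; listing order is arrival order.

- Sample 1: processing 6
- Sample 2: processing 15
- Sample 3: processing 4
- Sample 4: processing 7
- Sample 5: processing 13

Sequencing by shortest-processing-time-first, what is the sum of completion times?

SPT (increasing processing time): Sample 3 Sample 1 Sample 4 Sample 5 Sample 2.
Sample 3: 0→4
Sample 1: 4→10
Sample 4: 10→17
Sample 5: 17→30
Sample 2: 30→45
Sum = 4+10+17+30+45 = 106.

106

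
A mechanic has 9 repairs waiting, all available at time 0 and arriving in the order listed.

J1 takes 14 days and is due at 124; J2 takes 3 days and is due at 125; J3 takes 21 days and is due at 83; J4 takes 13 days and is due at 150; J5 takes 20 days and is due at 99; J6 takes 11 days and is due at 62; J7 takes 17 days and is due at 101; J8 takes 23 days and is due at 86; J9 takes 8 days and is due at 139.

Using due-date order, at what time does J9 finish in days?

117

EDD (increasing due date): J6 J3 J8 J5 J7 J1 J2 J9 J4.
J6: 0→11
J3: 11→32
J8: 32→55
J5: 55→75
J7: 75→92
J1: 92→106
J2: 106→109
J9: 109→117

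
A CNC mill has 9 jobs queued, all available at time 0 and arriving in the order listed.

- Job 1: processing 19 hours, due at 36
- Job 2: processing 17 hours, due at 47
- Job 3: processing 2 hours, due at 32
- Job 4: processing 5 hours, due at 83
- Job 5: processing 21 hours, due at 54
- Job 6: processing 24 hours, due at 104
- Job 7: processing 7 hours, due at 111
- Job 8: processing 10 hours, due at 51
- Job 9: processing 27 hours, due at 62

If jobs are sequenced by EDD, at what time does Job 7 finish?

132

EDD (increasing due date): Job 3 Job 1 Job 2 Job 8 Job 5 Job 9 Job 4 Job 6 Job 7.
Job 3: 0→2
Job 1: 2→21
Job 2: 21→38
Job 8: 38→48
Job 5: 48→69
Job 9: 69→96
Job 4: 96→101
Job 6: 101→125
Job 7: 125→132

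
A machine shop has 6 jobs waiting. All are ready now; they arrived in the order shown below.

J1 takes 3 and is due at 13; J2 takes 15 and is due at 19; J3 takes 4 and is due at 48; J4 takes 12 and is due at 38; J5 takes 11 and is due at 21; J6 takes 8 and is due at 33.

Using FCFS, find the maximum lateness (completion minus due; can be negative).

24

FIFO (arrival order): J1 J2 J3 J4 J5 J6.
J1: 0→3, due 13, lateness -10
J2: 3→18, due 19, lateness -1
J3: 18→22, due 48, lateness -26
J4: 22→34, due 38, lateness -4
J5: 34→45, due 21, lateness 24
J6: 45→53, due 33, lateness 20
Maximum = 24.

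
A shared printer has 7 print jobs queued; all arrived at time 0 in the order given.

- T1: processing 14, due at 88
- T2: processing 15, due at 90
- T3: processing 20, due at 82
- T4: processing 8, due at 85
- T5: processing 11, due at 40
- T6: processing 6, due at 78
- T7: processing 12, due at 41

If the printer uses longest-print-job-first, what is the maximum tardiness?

32

LPT (decreasing processing time): T3 T2 T1 T7 T5 T4 T6.
T3: 0→20, due 82, tardiness 0
T2: 20→35, due 90, tardiness 0
T1: 35→49, due 88, tardiness 0
T7: 49→61, due 41, tardiness 20
T5: 61→72, due 40, tardiness 32
T4: 72→80, due 85, tardiness 0
T6: 80→86, due 78, tardiness 8
Maximum = 32.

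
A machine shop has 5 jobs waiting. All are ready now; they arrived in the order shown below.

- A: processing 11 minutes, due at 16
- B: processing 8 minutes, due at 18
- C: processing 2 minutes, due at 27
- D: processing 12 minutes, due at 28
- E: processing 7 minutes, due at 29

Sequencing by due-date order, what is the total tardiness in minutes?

17

EDD (increasing due date): A B C D E.
A: 0→11, due 16, tardiness 0
B: 11→19, due 18, tardiness 1
C: 19→21, due 27, tardiness 0
D: 21→33, due 28, tardiness 5
E: 33→40, due 29, tardiness 11
Sum = 0+1+0+5+11 = 17.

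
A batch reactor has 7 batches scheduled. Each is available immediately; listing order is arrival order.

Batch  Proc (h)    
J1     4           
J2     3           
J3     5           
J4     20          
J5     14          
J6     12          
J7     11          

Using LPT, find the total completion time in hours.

354

LPT (decreasing processing time): J4 J5 J6 J7 J3 J1 J2.
J4: 0→20
J5: 20→34
J6: 34→46
J7: 46→57
J3: 57→62
J1: 62→66
J2: 66→69
Sum = 20+34+46+57+62+66+69 = 354.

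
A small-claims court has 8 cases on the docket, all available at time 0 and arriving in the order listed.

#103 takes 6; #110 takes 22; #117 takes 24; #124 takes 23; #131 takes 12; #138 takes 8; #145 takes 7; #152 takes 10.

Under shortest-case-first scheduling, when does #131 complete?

SPT (increasing processing time): #103 #145 #138 #152 #131 #110 #124 #117.
#103: 0→6
#145: 6→13
#138: 13→21
#152: 21→31
#131: 31→43

43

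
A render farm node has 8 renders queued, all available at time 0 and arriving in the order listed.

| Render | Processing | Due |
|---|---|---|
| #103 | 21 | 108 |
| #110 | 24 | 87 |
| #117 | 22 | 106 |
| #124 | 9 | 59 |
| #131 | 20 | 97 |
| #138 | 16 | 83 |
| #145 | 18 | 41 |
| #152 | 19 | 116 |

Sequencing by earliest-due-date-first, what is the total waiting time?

EDD (increasing due date): #145 #124 #138 #110 #131 #117 #103 #152.
#145: waits 0, runs 0→18
#124: waits 18, runs 18→27
#138: waits 27, runs 27→43
#110: waits 43, runs 43→67
#131: waits 67, runs 67→87
#117: waits 87, runs 87→109
#103: waits 109, runs 109→130
#152: waits 130, runs 130→149
Sum = 0+18+27+43+67+87+109+130 = 481.

481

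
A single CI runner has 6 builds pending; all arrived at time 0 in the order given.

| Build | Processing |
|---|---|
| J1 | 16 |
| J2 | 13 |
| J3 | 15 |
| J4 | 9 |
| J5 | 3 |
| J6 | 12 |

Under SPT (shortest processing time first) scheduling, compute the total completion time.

SPT (increasing processing time): J5 J4 J6 J2 J3 J1.
J5: 0→3
J4: 3→12
J6: 12→24
J2: 24→37
J3: 37→52
J1: 52→68
Sum = 3+12+24+37+52+68 = 196.

196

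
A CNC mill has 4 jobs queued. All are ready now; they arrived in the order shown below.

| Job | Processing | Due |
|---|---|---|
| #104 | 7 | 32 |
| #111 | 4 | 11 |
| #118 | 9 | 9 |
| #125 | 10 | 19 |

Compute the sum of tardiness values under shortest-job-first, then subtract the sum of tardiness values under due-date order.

16

SPT (increasing processing time): #111 #104 #118 #125.
#111: 0→4, due 11, tardiness 0
#104: 4→11, due 32, tardiness 0
#118: 11→20, due 9, tardiness 11
#125: 20→30, due 19, tardiness 11
Sum = 0+0+11+11 = 22.
EDD (increasing due date): #118 #111 #125 #104.
#118: 0→9, due 9, tardiness 0
#111: 9→13, due 11, tardiness 2
#125: 13→23, due 19, tardiness 4
#104: 23→30, due 32, tardiness 0
Sum = 0+2+4+0 = 6.
Difference = 22 − 6 = 16.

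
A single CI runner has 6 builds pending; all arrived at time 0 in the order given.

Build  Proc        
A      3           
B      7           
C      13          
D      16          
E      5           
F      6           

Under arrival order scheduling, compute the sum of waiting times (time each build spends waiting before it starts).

119

FIFO (arrival order): A B C D E F.
A: waits 0, runs 0→3
B: waits 3, runs 3→10
C: waits 10, runs 10→23
D: waits 23, runs 23→39
E: waits 39, runs 39→44
F: waits 44, runs 44→50
Sum = 0+3+10+23+39+44 = 119.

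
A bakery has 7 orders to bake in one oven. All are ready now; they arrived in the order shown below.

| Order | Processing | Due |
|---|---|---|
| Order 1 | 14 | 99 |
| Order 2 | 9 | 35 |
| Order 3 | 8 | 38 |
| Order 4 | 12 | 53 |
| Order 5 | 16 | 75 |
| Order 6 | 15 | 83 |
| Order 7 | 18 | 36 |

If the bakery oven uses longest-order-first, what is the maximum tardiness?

54

LPT (decreasing processing time): Order 7 Order 5 Order 6 Order 1 Order 4 Order 2 Order 3.
Order 7: 0→18, due 36, tardiness 0
Order 5: 18→34, due 75, tardiness 0
Order 6: 34→49, due 83, tardiness 0
Order 1: 49→63, due 99, tardiness 0
Order 4: 63→75, due 53, tardiness 22
Order 2: 75→84, due 35, tardiness 49
Order 3: 84→92, due 38, tardiness 54
Maximum = 54.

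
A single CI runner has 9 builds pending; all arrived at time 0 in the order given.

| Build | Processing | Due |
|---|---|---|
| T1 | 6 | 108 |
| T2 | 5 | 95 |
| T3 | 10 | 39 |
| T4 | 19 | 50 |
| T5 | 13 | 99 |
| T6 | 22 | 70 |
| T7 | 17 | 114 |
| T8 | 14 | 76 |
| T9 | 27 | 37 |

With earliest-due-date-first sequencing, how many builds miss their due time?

7

EDD (increasing due date): T9 T3 T4 T6 T8 T2 T5 T1 T7.
T9: 0→27, due 37, tardiness 0
T3: 27→37, due 39, tardiness 0
T4: 37→56, due 50, tardiness 6
T6: 56→78, due 70, tardiness 8
T8: 78→92, due 76, tardiness 16
T2: 92→97, due 95, tardiness 2
T5: 97→110, due 99, tardiness 11
T1: 110→116, due 108, tardiness 8
T7: 116→133, due 114, tardiness 19
Late builds: 7.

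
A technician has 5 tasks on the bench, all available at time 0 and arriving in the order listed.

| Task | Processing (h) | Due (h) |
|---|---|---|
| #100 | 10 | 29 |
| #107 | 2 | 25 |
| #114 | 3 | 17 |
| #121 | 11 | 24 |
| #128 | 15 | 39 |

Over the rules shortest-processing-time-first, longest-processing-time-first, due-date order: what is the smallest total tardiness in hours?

2

SPT (increasing processing time): #107 #114 #100 #121 #128.
#107: 0→2, due 25, tardiness 0
#114: 2→5, due 17, tardiness 0
#100: 5→15, due 29, tardiness 0
#121: 15→26, due 24, tardiness 2
#128: 26→41, due 39, tardiness 2
Sum = 0+0+0+2+2 = 4.
LPT (decreasing processing time): #128 #121 #100 #114 #107.
#128: 0→15, due 39, tardiness 0
#121: 15→26, due 24, tardiness 2
#100: 26→36, due 29, tardiness 7
#114: 36→39, due 17, tardiness 22
#107: 39→41, due 25, tardiness 16
Sum = 0+2+7+22+16 = 47.
EDD (increasing due date): #114 #121 #107 #100 #128.
#114: 0→3, due 17, tardiness 0
#121: 3→14, due 24, tardiness 0
#107: 14→16, due 25, tardiness 0
#100: 16→26, due 29, tardiness 0
#128: 26→41, due 39, tardiness 2
Sum = 0+0+0+0+2 = 2.
SPT 4, LPT 47, EDD 2 → minimum 2.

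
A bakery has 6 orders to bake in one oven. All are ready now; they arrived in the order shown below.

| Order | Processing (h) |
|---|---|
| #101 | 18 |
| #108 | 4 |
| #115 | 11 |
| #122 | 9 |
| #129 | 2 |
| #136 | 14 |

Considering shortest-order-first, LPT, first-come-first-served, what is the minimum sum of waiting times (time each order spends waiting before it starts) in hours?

SPT (increasing processing time): #129 #108 #122 #115 #136 #101.
#129: waits 0, runs 0→2
#108: waits 2, runs 2→6
#122: waits 6, runs 6→15
#115: waits 15, runs 15→26
#136: waits 26, runs 26→40
#101: waits 40, runs 40→58
Sum = 0+2+6+15+26+40 = 89.
LPT (decreasing processing time): #101 #136 #115 #122 #108 #129.
#101: waits 0, runs 0→18
#136: waits 18, runs 18→32
#115: waits 32, runs 32→43
#122: waits 43, runs 43→52
#108: waits 52, runs 52→56
#129: waits 56, runs 56→58
Sum = 0+18+32+43+52+56 = 201.
FIFO (arrival order): #101 #108 #115 #122 #129 #136.
#101: waits 0, runs 0→18
#108: waits 18, runs 18→22
#115: waits 22, runs 22→33
#122: waits 33, runs 33→42
#129: waits 42, runs 42→44
#136: waits 44, runs 44→58
Sum = 0+18+22+33+42+44 = 159.
SPT 89, LPT 201, FIFO 159 → minimum 89.

89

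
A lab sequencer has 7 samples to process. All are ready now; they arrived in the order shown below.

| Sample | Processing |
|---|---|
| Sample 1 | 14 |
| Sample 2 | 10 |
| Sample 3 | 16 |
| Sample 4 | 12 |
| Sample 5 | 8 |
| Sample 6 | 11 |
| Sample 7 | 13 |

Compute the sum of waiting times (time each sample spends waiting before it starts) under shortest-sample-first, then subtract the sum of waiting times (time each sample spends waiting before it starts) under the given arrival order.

SPT (increasing processing time): Sample 5 Sample 2 Sample 6 Sample 4 Sample 7 Sample 1 Sample 3.
Sample 5: waits 0, runs 0→8
Sample 2: waits 8, runs 8→18
Sample 6: waits 18, runs 18→29
Sample 4: waits 29, runs 29→41
Sample 7: waits 41, runs 41→54
Sample 1: waits 54, runs 54→68
Sample 3: waits 68, runs 68→84
Sum = 0+8+18+29+41+54+68 = 218.
FIFO (arrival order): Sample 1 Sample 2 Sample 3 Sample 4 Sample 5 Sample 6 Sample 7.
Sample 1: waits 0, runs 0→14
Sample 2: waits 14, runs 14→24
Sample 3: waits 24, runs 24→40
Sample 4: waits 40, runs 40→52
Sample 5: waits 52, runs 52→60
Sample 6: waits 60, runs 60→71
Sample 7: waits 71, runs 71→84
Sum = 0+14+24+40+52+60+71 = 261.
Difference = 218 − 261 = -43.

-43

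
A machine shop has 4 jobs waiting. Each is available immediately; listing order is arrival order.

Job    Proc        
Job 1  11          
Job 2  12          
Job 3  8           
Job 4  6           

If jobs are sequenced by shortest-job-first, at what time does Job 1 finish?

25

SPT (increasing processing time): Job 4 Job 3 Job 1 Job 2.
Job 4: 0→6
Job 3: 6→14
Job 1: 14→25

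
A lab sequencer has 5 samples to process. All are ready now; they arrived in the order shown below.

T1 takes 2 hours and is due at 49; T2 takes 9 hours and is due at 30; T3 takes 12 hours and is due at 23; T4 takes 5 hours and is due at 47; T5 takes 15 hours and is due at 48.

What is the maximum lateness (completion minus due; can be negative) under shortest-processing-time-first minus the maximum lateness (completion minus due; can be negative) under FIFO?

5

SPT (increasing processing time): T1 T4 T2 T3 T5.
T1: 0→2, due 49, lateness -47
T4: 2→7, due 47, lateness -40
T2: 7→16, due 30, lateness -14
T3: 16→28, due 23, lateness 5
T5: 28→43, due 48, lateness -5
Maximum = 5.
FIFO (arrival order): T1 T2 T3 T4 T5.
T1: 0→2, due 49, lateness -47
T2: 2→11, due 30, lateness -19
T3: 11→23, due 23, lateness 0
T4: 23→28, due 47, lateness -19
T5: 28→43, due 48, lateness -5
Maximum = 0.
Difference = 5 − 0 = 5.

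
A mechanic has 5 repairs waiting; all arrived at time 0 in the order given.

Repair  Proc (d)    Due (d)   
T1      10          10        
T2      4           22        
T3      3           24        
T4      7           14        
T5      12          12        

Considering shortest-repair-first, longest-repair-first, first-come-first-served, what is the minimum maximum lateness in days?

SPT (increasing processing time): T3 T2 T4 T1 T5.
T3: 0→3, due 24, lateness -21
T2: 3→7, due 22, lateness -15
T4: 7→14, due 14, lateness 0
T1: 14→24, due 10, lateness 14
T5: 24→36, due 12, lateness 24
Maximum = 24.
LPT (decreasing processing time): T5 T1 T4 T2 T3.
T5: 0→12, due 12, lateness 0
T1: 12→22, due 10, lateness 12
T4: 22→29, due 14, lateness 15
T2: 29→33, due 22, lateness 11
T3: 33→36, due 24, lateness 12
Maximum = 15.
FIFO (arrival order): T1 T2 T3 T4 T5.
T1: 0→10, due 10, lateness 0
T2: 10→14, due 22, lateness -8
T3: 14→17, due 24, lateness -7
T4: 17→24, due 14, lateness 10
T5: 24→36, due 12, lateness 24
Maximum = 24.
SPT 24, LPT 15, FIFO 24 → minimum 15.

15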